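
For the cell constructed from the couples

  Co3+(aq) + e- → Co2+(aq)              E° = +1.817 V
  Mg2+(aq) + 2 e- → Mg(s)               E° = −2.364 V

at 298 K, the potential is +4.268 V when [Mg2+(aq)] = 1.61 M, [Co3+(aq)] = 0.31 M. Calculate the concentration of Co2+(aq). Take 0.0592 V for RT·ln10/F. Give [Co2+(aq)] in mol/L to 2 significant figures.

The Co³⁺/Co²⁺ couple has the larger reduction potential, so it is the cathode: E°cell = +1.817 − (−2.364) = +4.181 V and n = 2.
Since E = E° − (0.0592/n)·log Q, log Q = n(E° − E)/0.0592 = −2.939.
Balancing electrons gives 2 Co3+(aq) + Mg(s) → 2 Co2+(aq) + Mg2+(aq); thus Q = ([Co2+(aq)]^2·[Mg2+(aq)]) / [Co3+(aq)]^2.
Solving for the unknown gives log [Co2+(aq)] = −2.082, so [Co2+(aq)] ≈ 0.0083 M.

0.0083 M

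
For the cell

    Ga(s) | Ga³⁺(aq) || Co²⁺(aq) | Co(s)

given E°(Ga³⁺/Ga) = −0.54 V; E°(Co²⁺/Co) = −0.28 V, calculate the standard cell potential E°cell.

By convention the left-hand electrode in cell notation is the anode (oxidation) and the right-hand electrode is the cathode (reduction).
E°cell = E°(right) − E°(left) = −0.28 − (−0.54) = +0.26 V.

+0.26 V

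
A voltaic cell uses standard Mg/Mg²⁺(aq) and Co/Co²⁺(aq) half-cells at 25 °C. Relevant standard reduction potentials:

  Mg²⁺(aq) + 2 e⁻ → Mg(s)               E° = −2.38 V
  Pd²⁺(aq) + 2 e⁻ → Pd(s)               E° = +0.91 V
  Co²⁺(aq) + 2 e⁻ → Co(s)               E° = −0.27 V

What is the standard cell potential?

+2.11 V

The Co²⁺/Co couple has the higher E°, so Co ion is reduced (cathode) and Mg is oxidized (anode).
E°cell = E°(cathode) − E°(anode) = −0.27 − (−2.38) = +2.11 V.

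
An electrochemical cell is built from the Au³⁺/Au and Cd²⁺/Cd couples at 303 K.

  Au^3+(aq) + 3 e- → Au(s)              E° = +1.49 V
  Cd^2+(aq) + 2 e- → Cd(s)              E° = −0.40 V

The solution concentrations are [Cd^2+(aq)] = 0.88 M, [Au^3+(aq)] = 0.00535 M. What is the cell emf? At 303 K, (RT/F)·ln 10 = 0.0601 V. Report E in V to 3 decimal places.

+1.846 V

Au³⁺/Au is reduced (cathode, E° = +1.49 V) and Cd²⁺/Cd is oxidized (anode).
E°cell = +1.49 − (−0.40) = +1.89 V, with n = 6 electrons transferred.
The balanced reaction is 2 Au^3+(aq) + 3 Cd(s) → 2 Au(s) + 3 Cd^2+(aq), so Q = [Cd^2+(aq)]^3 / [Au^3+(aq)]^2 = 2.38×10^4 and log Q = 4.377.
E = E° − (0.0601/n)·log Q = +1.89 − (0.0601/6)(4.377) = +1.846 V.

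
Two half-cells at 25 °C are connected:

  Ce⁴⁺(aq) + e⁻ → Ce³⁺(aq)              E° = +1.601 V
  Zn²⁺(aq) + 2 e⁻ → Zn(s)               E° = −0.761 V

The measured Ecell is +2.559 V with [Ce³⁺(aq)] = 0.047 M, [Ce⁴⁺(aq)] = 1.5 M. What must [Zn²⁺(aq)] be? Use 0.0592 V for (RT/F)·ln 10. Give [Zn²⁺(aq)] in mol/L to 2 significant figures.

Ce⁴⁺/Ce³⁺ is the cathode (higher E°); E°cell = +1.601 − (−0.761) = +2.362 V with n = 2.
Rearranging E = E° − (0.0592/n)·log Q gives log Q = 2(+2.362 − (+2.559))/0.0592 = −6.655.
Balancing electrons gives 2 Ce⁴⁺(aq) + Zn(s) → 2 Ce³⁺(aq) + Zn²⁺(aq); thus Q = ([Ce³⁺(aq)]^2·[Zn²⁺(aq)]) / [Ce⁴⁺(aq)]^2.
Substituting the known concentrations and solving, log [Zn²⁺(aq)] = −3.647 and [Zn²⁺(aq)] = 0.00023 M.

0.00023 M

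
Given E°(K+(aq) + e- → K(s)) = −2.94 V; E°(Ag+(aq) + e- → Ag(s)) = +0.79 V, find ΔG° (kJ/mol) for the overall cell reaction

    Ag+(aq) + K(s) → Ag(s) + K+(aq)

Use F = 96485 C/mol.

In the reaction as written Ag+(aq) is reduced, so the Ag⁺/Ag couple is the cathode and K⁺/K is the anode.
E°cell = +0.79 − (−2.94) = +3.73 V; balancing electrons gives n = 1.
ΔG° = −nFE°cell = −(1)(96485)(+3.73) J/mol = −360 kJ/mol.

−360 kJ/mol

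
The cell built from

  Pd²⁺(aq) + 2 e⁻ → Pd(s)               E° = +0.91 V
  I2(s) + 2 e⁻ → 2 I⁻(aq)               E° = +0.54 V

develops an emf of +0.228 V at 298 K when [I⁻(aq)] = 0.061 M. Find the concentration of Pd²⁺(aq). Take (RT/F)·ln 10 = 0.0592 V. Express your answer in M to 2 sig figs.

The Pd²⁺/Pd couple has the larger reduction potential, so it is the cathode: E°cell = +0.91 − (+0.54) = +0.37 V and n = 2.
Rearranging E = E° − (0.0592/n)·log Q gives log Q = 2(+0.37 − (+0.228))/0.0592 = 4.797.
Balancing electrons gives Pd²⁺(aq) + 2 I⁻(aq) → Pd(s) + I2(s); thus Q = 1 / ([Pd²⁺(aq)]·[I⁻(aq)]^2).
Solving for the unknown gives log [Pd²⁺(aq)] = −2.368, so [Pd²⁺(aq)] ≈ 0.0043 M.

0.0043 M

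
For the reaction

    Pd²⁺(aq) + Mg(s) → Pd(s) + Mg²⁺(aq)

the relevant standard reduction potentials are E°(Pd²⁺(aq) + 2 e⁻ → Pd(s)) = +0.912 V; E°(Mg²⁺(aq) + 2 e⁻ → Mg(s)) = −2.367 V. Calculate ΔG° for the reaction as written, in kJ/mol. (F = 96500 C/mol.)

−633 kJ/mol

In the reaction as written Pd²⁺(aq) is reduced, so the Pd²⁺/Pd couple is the cathode and Mg²⁺/Mg is the anode.
E°cell = +0.912 − (−2.367) = +3.279 V; balancing electrons gives n = 2.
ΔG° = −nFE°cell = −(2)(96500)(+3.279) J/mol = −633 kJ/mol.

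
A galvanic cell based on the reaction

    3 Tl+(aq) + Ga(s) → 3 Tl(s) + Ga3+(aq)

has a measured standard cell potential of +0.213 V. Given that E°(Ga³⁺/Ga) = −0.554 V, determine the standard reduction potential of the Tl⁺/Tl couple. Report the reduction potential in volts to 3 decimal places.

In the reaction as written the Tl⁺/Tl couple is reduced (cathode) and Ga³⁺/Ga is oxidized (anode), so E°cell = E°(Tl⁺/Tl) − E°(Ga³⁺/Ga).
E°(Tl⁺/Tl) = E°cell + E°(anode) = +0.213 + (−0.554) = −0.341 V.

−0.341 V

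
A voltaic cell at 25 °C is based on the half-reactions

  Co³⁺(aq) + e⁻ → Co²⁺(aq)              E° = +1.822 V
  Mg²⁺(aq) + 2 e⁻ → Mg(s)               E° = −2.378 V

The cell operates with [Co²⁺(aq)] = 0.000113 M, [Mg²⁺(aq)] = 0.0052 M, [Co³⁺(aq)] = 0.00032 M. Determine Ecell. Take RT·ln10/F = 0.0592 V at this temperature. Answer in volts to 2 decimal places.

Co³⁺/Co²⁺ is reduced (cathode, E° = +1.822 V) and Mg²⁺/Mg is oxidized (anode).
The standard potential is +1.822 − (−2.378) = +4.200 V and the balanced reaction transfers n = 2 electrons.
Balancing gives 2 Co³⁺(aq) + Mg(s) → 2 Co²⁺(aq) + Mg²⁺(aq); hence Q = ([Co²⁺(aq)]^2·[Mg²⁺(aq)]) / [Co³⁺(aq)]^2 = 0.000648 (log Q = −3.188).
E = E° − (0.0592/n)·log Q = +4.200 − (0.0592/2)(−3.188) = +4.29 V.

+4.29 V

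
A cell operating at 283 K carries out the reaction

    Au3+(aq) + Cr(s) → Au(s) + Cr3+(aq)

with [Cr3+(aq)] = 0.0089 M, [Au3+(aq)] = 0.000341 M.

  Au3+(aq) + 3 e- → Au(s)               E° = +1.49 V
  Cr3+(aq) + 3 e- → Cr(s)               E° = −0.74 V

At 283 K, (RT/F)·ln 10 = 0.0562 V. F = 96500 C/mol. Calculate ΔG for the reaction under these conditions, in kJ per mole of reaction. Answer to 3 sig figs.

E°cell = +1.49 − (−0.74) = +2.23 V; the balanced reaction transfers n = 3 electrons.
The reaction quotient is [Cr3+(aq)] / [Au3+(aq)] = 26.1; by Nernst, E = +2.23 − (0.0562/3)(1.417) = +2.2035 V.
Then ΔG = −nFE = −3 × 96500 × +2.2035 J/mol = −638 kJ/mol.

−638 kJ/mol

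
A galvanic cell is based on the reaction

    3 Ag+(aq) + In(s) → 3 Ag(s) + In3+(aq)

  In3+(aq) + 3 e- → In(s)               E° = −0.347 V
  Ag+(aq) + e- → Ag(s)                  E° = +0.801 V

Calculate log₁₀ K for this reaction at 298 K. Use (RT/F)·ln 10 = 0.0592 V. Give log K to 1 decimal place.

The Ag⁺/Ag couple is reduced (cathode); E°cell = +0.801 − (−0.347) = +1.148 V with n = 3.
At equilibrium E = 0, so log K = nE°cell / 0.0592 = (3)(+1.148) / 0.0592 = 58.2.

log K = 58.2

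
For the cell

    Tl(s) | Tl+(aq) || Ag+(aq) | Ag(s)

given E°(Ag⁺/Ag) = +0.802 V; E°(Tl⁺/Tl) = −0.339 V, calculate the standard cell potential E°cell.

+1.141 V

By convention the left-hand electrode in cell notation is the anode (oxidation) and the right-hand electrode is the cathode (reduction).
E°cell = E°(right) − E°(left) = +0.802 − (−0.339) = +1.141 V.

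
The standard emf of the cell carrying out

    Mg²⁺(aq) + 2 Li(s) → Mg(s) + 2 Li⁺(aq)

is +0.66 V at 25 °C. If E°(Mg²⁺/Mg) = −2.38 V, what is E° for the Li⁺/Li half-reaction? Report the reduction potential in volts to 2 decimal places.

−3.04 V

In the reaction as written the Mg²⁺/Mg couple is reduced (cathode) and Li⁺/Li is oxidized (anode), so E°cell = E°(Mg²⁺/Mg) − E°(Li⁺/Li).
E°(Li⁺/Li) = E°(cathode) − E°cell = −2.38 − (+0.66) = −3.04 V.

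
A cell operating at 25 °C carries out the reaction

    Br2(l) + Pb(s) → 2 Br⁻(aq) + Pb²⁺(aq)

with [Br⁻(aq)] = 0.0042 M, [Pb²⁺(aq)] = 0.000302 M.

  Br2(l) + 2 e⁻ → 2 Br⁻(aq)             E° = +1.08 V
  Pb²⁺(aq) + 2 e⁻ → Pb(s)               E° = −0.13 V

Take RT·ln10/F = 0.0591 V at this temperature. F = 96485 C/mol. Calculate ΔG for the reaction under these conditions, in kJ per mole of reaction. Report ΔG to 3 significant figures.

−281 kJ/mol

With Br₂/Br⁻ reduced at the cathode, E°cell = +1.08 − (−0.13) = +1.21 V and n = 2.
Q = [Br⁻(aq)]^2·[Pb²⁺(aq)] = 5.33×10^−9, so log Q = −8.273 and E = +1.21 − (0.0591/2)(−8.273) = +1.4545 V.
Then ΔG = −nFE = −2 × 96485 × +1.4545 J/mol = −281 kJ/mol.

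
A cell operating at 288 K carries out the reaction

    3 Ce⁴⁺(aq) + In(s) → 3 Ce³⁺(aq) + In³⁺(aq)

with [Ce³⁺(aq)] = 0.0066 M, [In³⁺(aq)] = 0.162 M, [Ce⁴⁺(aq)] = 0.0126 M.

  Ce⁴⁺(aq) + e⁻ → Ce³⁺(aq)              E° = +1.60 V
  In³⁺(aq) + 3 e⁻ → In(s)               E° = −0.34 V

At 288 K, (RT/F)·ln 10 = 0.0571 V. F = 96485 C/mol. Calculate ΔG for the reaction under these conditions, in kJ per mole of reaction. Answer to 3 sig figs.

E°cell = +1.60 − (−0.34) = +1.94 V; the balanced reaction transfers n = 3 electrons.
Q = ([Ce³⁺(aq)]^3·[In³⁺(aq)]) / [Ce⁴⁺(aq)]^3 = 0.0233, so log Q = −1.633 and E = +1.94 − (0.0571/3)(−1.633) = +1.9711 V.
ΔG = −nFE = −(3)(96485)(+1.9711) J/mol = −571 kJ/mol.

−571 kJ/mol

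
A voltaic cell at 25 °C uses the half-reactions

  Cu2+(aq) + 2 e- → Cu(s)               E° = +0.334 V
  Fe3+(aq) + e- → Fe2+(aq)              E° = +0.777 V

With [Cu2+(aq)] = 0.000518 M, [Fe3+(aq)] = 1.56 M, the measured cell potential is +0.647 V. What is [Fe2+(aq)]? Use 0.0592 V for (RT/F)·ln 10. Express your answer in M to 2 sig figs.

With Fe³⁺/Fe²⁺ at the cathode and Cu²⁺/Cu at the anode, E°cell = +0.777 − (+0.334) = +0.443 V (n = 2).
Since E = E° − (0.0592/n)·log Q, log Q = n(E° − E)/0.0592 = −6.892.
Balancing electrons gives 2 Fe3+(aq) + Cu(s) → 2 Fe2+(aq) + Cu2+(aq); thus Q = ([Fe2+(aq)]^2·[Cu2+(aq)]) / [Fe3+(aq)]^2.
Isolating [Fe2+(aq)] in Q = 10^{−6.892} yields log [Fe2+(aq)] = −1.610, i.e. 0.025 M.

0.025 M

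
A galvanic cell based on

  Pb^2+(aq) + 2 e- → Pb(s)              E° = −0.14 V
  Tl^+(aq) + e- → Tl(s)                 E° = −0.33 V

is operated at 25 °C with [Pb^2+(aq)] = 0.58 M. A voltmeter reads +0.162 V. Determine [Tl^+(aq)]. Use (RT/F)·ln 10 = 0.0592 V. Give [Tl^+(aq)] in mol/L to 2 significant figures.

With Pb²⁺/Pb at the cathode and Tl⁺/Tl at the anode, E°cell = −0.14 − (−0.33) = +0.19 V (n = 2).
Since E = E° − (0.0592/n)·log Q, log Q = n(E° − E)/0.0592 = 0.946.
Balancing electrons gives Pb^2+(aq) + 2 Tl(s) → Pb(s) + 2 Tl^+(aq); thus Q = [Tl^+(aq)]^2 / [Pb^2+(aq)].
Isolating [Tl^+(aq)] in Q = 10^{0.946} yields log [Tl^+(aq)] = 0.355, i.e. 2.3 M.

2.3 M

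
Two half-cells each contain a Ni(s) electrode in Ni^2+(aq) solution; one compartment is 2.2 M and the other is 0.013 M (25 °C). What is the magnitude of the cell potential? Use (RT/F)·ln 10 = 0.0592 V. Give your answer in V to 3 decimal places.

0.066 V

For a concentration cell E°cell = 0, since both electrodes use the same couple.
The compartment with the higher Ni^2+(aq) concentration (2.2 M) acts as the cathode; ions are reduced there and produced at the dilute (0.013 M) anode.
With n = 2, Ecell = −(0.0592/2)·log([dilute]/[conc]) = −(0.0592/2)·log(0.013/2.2) = +0.066 V.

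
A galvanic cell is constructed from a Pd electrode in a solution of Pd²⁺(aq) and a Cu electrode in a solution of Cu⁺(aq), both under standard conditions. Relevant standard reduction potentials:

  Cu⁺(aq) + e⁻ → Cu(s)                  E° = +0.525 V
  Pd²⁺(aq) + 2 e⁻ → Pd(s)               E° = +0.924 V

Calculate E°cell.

+0.399 V

Of the two couples in this cell, the one with the more positive reduction potential is reduced at the cathode: here that is Pd²⁺/Pd (+0.924 V); Cu⁺/Cu (+0.525 V) is the anode.
E°cell = E°(cathode) − E°(anode) = +0.924 − (+0.525) = +0.399 V.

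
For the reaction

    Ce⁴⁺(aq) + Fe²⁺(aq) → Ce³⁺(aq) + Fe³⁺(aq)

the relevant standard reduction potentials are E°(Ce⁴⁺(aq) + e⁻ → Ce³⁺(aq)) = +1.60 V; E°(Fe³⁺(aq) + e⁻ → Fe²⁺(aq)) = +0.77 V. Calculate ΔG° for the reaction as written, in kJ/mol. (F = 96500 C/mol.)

In the reaction as written Ce⁴⁺(aq) is reduced, so the Ce⁴⁺/Ce³⁺ couple is the cathode and Fe³⁺/Fe²⁺ is the anode.
E°cell = +1.60 − (+0.77) = +0.83 V; balancing electrons gives n = 1.
ΔG° = −nFE°cell = −(1)(96500)(+0.83) J/mol = −80.1 kJ/mol.

−80.1 kJ/mol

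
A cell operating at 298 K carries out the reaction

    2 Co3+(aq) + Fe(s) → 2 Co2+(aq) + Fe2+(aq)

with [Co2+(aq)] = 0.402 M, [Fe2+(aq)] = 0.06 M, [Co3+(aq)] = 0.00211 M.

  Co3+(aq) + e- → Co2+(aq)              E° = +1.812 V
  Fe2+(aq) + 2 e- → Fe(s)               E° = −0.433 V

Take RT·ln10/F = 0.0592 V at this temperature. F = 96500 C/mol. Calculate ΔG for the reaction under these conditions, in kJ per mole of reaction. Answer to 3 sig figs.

E°cell = +1.812 − (−0.433) = +2.245 V; the balanced reaction transfers n = 2 electrons.
Q = ([Co2+(aq)]^2·[Fe2+(aq)]) / [Co3+(aq)]^2 = 2.18×10^3, so log Q = 3.338 and E = +2.245 − (0.0592/2)(3.338) = +2.1462 V.
Finally ΔG = −nFE = −(2)(96500 C/mol)(+2.1462 V) = −414 kJ/mol.

−414 kJ/mol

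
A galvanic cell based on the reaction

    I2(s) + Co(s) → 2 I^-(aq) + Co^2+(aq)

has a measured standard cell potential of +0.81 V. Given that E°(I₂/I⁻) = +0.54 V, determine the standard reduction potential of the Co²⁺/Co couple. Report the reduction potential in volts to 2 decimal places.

In the reaction as written the I₂/I⁻ couple is reduced (cathode) and Co²⁺/Co is oxidized (anode), so E°cell = E°(I₂/I⁻) − E°(Co²⁺/Co).
E°(Co²⁺/Co) = E°(cathode) − E°cell = +0.54 − (+0.81) = −0.27 V.

−0.27 V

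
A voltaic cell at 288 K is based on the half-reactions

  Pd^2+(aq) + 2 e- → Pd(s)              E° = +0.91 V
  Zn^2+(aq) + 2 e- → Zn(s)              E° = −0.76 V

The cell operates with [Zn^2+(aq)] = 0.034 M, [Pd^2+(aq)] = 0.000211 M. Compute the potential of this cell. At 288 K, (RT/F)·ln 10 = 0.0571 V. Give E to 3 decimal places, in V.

+1.607 V

Pd²⁺/Pd is reduced (cathode, E° = +0.91 V) and Zn²⁺/Zn is oxidized (anode).
The standard potential is +0.91 − (−0.76) = +1.67 V and the balanced reaction transfers n = 2 electrons.
For the overall reaction Pd^2+(aq) + Zn(s) → Pd(s) + Zn^2+(aq), Q = [Zn^2+(aq)] / [Pd^2+(aq)] = 161, giving log Q = 2.207.
Applying E = E° − (RT ln10/nF)·log Q gives +1.67 − (0.0571/2)(2.207) = +1.607 V.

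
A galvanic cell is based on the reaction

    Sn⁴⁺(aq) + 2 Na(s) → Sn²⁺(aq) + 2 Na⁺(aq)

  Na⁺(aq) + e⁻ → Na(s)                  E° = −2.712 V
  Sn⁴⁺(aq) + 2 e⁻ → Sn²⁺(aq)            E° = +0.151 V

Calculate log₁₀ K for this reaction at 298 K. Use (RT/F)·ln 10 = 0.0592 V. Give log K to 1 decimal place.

log K = 96.7

The Sn⁴⁺/Sn²⁺ couple is reduced (cathode); E°cell = +0.151 − (−2.712) = +2.863 V with n = 2.
At equilibrium E = 0, so log K = nE°cell / 0.0592 = (2)(+2.863) / 0.0592 = 96.7.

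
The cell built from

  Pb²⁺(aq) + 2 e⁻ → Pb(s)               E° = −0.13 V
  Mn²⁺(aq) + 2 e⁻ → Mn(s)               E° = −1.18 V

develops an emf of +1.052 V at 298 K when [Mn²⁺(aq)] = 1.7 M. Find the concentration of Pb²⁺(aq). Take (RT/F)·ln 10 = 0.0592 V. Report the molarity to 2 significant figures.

2.0 M

With Pb²⁺/Pb at the cathode and Mn²⁺/Mn at the anode, E°cell = −0.13 − (−1.18) = +1.05 V (n = 2).
Since E = E° − (0.0592/n)·log Q, log Q = n(E° − E)/0.0592 = −0.068.
Balancing electrons gives Pb²⁺(aq) + Mn(s) → Pb(s) + Mn²⁺(aq); thus Q = [Mn²⁺(aq)] / [Pb²⁺(aq)].
Isolating [Pb²⁺(aq)] in Q = 10^{−0.068} yields log [Pb²⁺(aq)] = 0.298, i.e. 2.0 M.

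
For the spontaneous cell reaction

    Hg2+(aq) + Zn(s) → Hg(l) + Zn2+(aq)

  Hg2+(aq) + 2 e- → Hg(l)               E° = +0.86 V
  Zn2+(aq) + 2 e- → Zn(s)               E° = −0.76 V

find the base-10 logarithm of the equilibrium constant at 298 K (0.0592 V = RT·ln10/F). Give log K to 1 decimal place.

log K = 54.7

The Hg²⁺/Hg couple is reduced (cathode); E°cell = +0.86 − (−0.76) = +1.62 V with n = 2.
At equilibrium E = 0, so log K = nE°cell / 0.0592 = (2)(+1.62) / 0.0592 = 54.7.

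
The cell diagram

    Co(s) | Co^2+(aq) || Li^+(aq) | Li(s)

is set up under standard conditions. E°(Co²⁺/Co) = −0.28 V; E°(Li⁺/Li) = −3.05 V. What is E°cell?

−2.77 V

By convention the left-hand electrode in cell notation is the anode (oxidation) and the right-hand electrode is the cathode (reduction).
E°cell = E°(right) − E°(left) = −3.05 − (−0.28) = −2.77 V.
The negative sign shows that, as written, the cell would require an external voltage to drive the reaction.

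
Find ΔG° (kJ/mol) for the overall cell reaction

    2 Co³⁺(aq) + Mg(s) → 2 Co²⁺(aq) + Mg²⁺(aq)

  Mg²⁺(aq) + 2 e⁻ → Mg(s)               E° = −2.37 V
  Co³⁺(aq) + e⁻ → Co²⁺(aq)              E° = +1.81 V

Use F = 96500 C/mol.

In the reaction as written Co³⁺(aq) is reduced, so the Co³⁺/Co²⁺ couple is the cathode and Mg²⁺/Mg is the anode.
E°cell = +1.81 − (−2.37) = +4.18 V; balancing electrons gives n = 2.
ΔG° = −nFE°cell = −(2)(96500)(+4.18) J/mol = −807 kJ/mol.

−807 kJ/mol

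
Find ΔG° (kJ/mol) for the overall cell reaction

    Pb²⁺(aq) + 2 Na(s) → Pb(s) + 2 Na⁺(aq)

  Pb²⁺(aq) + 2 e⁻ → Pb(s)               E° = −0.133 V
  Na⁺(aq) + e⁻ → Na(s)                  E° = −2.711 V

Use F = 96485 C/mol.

−497 kJ/mol

In the reaction as written Pb²⁺(aq) is reduced, so the Pb²⁺/Pb couple is the cathode and Na⁺/Na is the anode.
E°cell = −0.133 − (−2.711) = +2.578 V; balancing electrons gives n = 2.
ΔG° = −nFE°cell = −(2)(96485)(+2.578) J/mol = −497 kJ/mol.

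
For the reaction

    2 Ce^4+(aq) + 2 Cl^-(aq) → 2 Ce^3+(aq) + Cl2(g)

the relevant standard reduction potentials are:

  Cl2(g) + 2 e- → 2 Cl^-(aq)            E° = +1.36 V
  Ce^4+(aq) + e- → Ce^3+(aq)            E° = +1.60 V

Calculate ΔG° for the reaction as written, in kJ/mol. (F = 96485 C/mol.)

−46.3 kJ/mol

In the reaction as written Ce^4+(aq) is reduced, so the Ce⁴⁺/Ce³⁺ couple is the cathode and Cl₂/Cl⁻ is the anode.
E°cell = +1.60 − (+1.36) = +0.24 V; balancing electrons gives n = 2.
ΔG° = −nFE°cell = −(2)(96485)(+0.24) J/mol = −46.3 kJ/mol.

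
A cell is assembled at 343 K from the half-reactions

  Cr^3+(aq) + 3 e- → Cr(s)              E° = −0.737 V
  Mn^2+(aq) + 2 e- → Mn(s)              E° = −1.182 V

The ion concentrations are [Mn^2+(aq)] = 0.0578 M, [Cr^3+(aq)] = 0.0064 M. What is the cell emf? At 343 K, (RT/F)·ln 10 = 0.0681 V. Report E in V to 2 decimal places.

Cr³⁺/Cr is reduced (cathode, E° = −0.737 V) and Mn²⁺/Mn is oxidized (anode).
E°cell = −0.737 − (−1.182) = +0.445 V, with n = 6 electrons transferred.
For the overall reaction 2 Cr^3+(aq) + 3 Mn(s) → 2 Cr(s) + 3 Mn^2+(aq), Q = [Mn^2+(aq)]^3 / [Cr^3+(aq)]^2 = 4.71, giving log Q = 0.673.
E = E° − (0.0681/n)·log Q = +0.445 − (0.0681/6)(0.673) = +0.44 V.

+0.44 V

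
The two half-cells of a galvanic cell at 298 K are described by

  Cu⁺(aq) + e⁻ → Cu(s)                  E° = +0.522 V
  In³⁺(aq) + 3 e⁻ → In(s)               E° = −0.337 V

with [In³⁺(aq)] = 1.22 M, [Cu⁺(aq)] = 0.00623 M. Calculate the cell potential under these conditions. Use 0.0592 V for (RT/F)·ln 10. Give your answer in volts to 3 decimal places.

The Cu⁺/Cu couple has the more positive E°, so it is the cathode; In³⁺/In is the anode.
E°cell = +0.522 − (−0.337) = +0.859 V, with n = 3 electrons transferred.
For the overall reaction 3 Cu⁺(aq) + In(s) → 3 Cu(s) + In³⁺(aq), Q = [In³⁺(aq)] / [Cu⁺(aq)]^3 = 5.05×10^6, giving log Q = 6.703.
By the Nernst equation, E = +0.859 − (0.0592/3)·(6.703) = +0.727 V.

+0.727 V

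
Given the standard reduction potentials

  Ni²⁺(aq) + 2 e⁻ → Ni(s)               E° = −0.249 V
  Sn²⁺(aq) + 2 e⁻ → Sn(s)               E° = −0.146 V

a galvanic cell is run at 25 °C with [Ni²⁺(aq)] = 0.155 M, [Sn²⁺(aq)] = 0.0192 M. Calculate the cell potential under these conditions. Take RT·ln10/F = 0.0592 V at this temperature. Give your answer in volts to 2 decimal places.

Sn²⁺/Sn is reduced (cathode, E° = −0.146 V) and Ni²⁺/Ni is oxidized (anode).
E°cell = −0.146 − (−0.249) = +0.103 V, with n = 2 electrons transferred.
For the overall reaction Sn²⁺(aq) + Ni(s) → Sn(s) + Ni²⁺(aq), Q = [Ni²⁺(aq)] / [Sn²⁺(aq)] = 8.07, giving log Q = 0.907.
By the Nernst equation, E = +0.103 − (0.0592/2)·(0.907) = +0.08 V.

+0.08 V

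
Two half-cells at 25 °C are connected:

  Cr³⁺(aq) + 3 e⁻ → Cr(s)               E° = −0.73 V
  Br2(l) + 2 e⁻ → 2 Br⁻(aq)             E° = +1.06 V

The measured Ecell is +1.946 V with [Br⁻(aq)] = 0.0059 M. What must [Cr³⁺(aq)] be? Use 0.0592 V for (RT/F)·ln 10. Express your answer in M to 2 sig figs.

0.061 M

Br₂/Br⁻ is the cathode (higher E°); E°cell = +1.06 − (−0.73) = +1.79 V with n = 6.
Rearranging E = E° − (0.0592/n)·log Q gives log Q = 6(+1.79 − (+1.946))/0.0592 = −15.811.
Balancing electrons gives 3 Br2(l) + 2 Cr(s) → 6 Br⁻(aq) + 2 Cr³⁺(aq); thus Q = [Br⁻(aq)]^6·[Cr³⁺(aq)]^2.
Solving for the unknown gives log [Cr³⁺(aq)] = −1.218, so [Cr³⁺(aq)] ≈ 0.061 M.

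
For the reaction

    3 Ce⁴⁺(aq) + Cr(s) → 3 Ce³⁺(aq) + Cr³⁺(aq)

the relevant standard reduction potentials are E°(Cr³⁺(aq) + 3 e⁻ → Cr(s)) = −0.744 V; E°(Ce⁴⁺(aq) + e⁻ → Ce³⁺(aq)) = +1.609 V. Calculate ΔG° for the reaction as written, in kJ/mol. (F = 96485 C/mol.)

−681 kJ/mol

In the reaction as written Ce⁴⁺(aq) is reduced, so the Ce⁴⁺/Ce³⁺ couple is the cathode and Cr³⁺/Cr is the anode.
E°cell = +1.609 − (−0.744) = +2.353 V; balancing electrons gives n = 3.
ΔG° = −nFE°cell = −(3)(96485)(+2.353) J/mol = −681 kJ/mol.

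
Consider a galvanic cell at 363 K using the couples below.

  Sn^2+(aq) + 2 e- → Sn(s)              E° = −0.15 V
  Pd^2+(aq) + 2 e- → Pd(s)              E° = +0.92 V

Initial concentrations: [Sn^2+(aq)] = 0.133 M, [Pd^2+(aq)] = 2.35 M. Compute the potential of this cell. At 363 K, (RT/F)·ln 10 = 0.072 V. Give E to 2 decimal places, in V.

Pd²⁺/Pd is reduced (cathode, E° = +0.92 V) and Sn²⁺/Sn is oxidized (anode).
E°cell = +0.92 − (−0.15) = +1.07 V, with n = 2 electrons transferred.
The balanced reaction is Pd^2+(aq) + Sn(s) → Pd(s) + Sn^2+(aq), so Q = [Sn^2+(aq)] / [Pd^2+(aq)] = 0.0566 and log Q = −1.247.
Applying E = E° − (RT ln10/nF)·log Q gives +1.07 − (0.072/2)(−1.247) = +1.11 V.

+1.11 V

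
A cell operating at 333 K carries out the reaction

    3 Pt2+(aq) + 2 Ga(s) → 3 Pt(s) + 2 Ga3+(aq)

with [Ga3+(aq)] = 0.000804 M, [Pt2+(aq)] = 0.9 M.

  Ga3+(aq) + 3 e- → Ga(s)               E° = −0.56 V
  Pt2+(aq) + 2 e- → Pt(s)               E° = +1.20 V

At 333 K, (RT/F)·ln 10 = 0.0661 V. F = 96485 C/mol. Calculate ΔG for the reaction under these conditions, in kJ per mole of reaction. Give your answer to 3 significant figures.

−1060 kJ/mol

E°cell = +1.20 − (−0.56) = +1.76 V; the balanced reaction transfers n = 6 electrons.
The reaction quotient is [Ga3+(aq)]^2 / [Pt2+(aq)]^3 = 8.87×10^−7; by Nernst, E = +1.76 − (0.0661/6)(−6.052) = +1.8267 V.
Finally ΔG = −nFE = −(6)(96485 C/mol)(+1.8267 V) = −1060 kJ/mol.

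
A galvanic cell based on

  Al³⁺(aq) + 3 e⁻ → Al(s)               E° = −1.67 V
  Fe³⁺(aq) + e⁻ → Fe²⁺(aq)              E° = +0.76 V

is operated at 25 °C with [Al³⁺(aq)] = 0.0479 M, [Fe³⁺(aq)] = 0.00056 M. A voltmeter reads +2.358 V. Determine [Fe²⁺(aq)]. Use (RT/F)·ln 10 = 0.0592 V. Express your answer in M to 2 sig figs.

Fe³⁺/Fe²⁺ is the cathode (higher E°); E°cell = +0.76 − (−1.67) = +2.43 V with n = 3.
Rearranging E = E° − (0.0592/n)·log Q gives log Q = 3(+2.43 − (+2.358))/0.0592 = 3.649.
For 3 Fe³⁺(aq) + Al(s) → 3 Fe²⁺(aq) + Al³⁺(aq), the reaction quotient is Q = ([Fe²⁺(aq)]^3·[Al³⁺(aq)]) / [Fe³⁺(aq)]^3.
Substituting the known concentrations and solving, log [Fe²⁺(aq)] = −1.596 and [Fe²⁺(aq)] = 0.025 M.

0.025 M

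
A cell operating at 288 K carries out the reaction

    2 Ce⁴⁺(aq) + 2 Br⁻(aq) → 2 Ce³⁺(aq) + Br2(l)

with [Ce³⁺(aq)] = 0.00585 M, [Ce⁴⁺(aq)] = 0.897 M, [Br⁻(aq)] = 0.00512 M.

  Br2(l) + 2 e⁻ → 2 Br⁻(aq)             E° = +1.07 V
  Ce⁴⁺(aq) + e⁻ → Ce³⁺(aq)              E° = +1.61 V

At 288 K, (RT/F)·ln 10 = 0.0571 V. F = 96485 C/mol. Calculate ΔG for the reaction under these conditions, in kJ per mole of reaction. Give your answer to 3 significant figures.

The standard cell potential is +1.61 − (+1.07) = +0.54 V, with n = 2 electrons in the balanced equation.
Q = [Ce³⁺(aq)]^2 / ([Ce⁴⁺(aq)]^2·[Br⁻(aq)]^2) = 1.62, so log Q = 0.210 and E = +0.54 − (0.0571/2)(0.210) = +0.5340 V.
Finally ΔG = −nFE = −(2)(96485 C/mol)(+0.5340 V) = −103 kJ/mol.

−103 kJ/mol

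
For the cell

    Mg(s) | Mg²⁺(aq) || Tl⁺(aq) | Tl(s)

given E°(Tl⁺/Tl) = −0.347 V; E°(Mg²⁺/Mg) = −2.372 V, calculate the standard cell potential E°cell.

By convention the left-hand electrode in cell notation is the anode (oxidation) and the right-hand electrode is the cathode (reduction).
E°cell = E°(right) − E°(left) = −0.347 − (−2.372) = +2.025 V.

+2.025 V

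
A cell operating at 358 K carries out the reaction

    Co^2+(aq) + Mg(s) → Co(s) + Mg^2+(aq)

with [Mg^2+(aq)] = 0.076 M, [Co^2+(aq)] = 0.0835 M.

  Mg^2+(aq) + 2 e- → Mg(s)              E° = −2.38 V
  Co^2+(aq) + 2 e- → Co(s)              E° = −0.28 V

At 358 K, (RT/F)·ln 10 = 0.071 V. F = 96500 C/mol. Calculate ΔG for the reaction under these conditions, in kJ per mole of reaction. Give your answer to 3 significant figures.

The standard cell potential is −0.28 − (−2.38) = +2.10 V, with n = 2 electrons in the balanced equation.
Q = [Mg^2+(aq)] / [Co^2+(aq)] = 0.91, so log Q = −0.041 and E = +2.10 − (0.071/2)(−0.041) = +2.1015 V.
ΔG = −nFE = −(2)(96500)(+2.1015) J/mol = −406 kJ/mol.

−406 kJ/mol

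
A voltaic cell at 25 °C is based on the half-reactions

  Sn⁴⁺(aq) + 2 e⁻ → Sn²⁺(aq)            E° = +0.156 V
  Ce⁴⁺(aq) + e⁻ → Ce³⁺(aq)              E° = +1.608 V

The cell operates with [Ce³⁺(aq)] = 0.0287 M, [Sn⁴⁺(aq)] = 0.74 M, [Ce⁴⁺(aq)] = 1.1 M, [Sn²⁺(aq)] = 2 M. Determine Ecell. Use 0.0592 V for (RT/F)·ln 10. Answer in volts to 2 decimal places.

+1.56 V

The Ce⁴⁺/Ce³⁺ couple has the more positive E°, so it is the cathode; Sn⁴⁺/Sn²⁺ is the anode.
E°cell = +1.608 − (+0.156) = +1.452 V, with n = 2 electrons transferred.
The balanced reaction is 2 Ce⁴⁺(aq) + Sn²⁺(aq) → 2 Ce³⁺(aq) + Sn⁴⁺(aq), so Q = ([Ce³⁺(aq)]^2·[Sn⁴⁺(aq)]) / ([Ce⁴⁺(aq)]^2·[Sn²⁺(aq)]) = 0.000252 and log Q = −3.599.
By the Nernst equation, E = +1.452 − (0.0592/2)·(−3.599) = +1.56 V.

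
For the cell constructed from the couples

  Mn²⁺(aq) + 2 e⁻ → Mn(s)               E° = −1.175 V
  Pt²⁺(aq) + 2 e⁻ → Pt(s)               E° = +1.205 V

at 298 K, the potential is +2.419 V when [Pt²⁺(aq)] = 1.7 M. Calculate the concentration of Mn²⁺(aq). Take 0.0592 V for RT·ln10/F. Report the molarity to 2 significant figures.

0.082 M

Pt²⁺/Pt is the cathode (higher E°); E°cell = +1.205 − (−1.175) = +2.380 V with n = 2.
Rearranging E = E° − (0.0592/n)·log Q gives log Q = 2(+2.380 − (+2.419))/0.0592 = −1.318.
For Pt²⁺(aq) + Mn(s) → Pt(s) + Mn²⁺(aq), the reaction quotient is Q = [Mn²⁺(aq)] / [Pt²⁺(aq)].
Solving for the unknown gives log [Mn²⁺(aq)] = −1.088, so [Mn²⁺(aq)] ≈ 0.082 M.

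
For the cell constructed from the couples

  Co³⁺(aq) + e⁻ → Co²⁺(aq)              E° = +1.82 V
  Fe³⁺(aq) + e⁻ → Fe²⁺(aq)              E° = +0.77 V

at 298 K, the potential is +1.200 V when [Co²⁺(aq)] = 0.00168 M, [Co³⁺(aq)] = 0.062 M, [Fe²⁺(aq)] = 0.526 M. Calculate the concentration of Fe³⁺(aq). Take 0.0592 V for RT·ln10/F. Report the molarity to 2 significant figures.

0.057 M

With Co³⁺/Co²⁺ at the cathode and Fe³⁺/Fe²⁺ at the anode, E°cell = +1.82 − (+0.77) = +1.05 V (n = 1).
From the Nernst equation, log Q = n(E° − E)/0.0592 = 1·(+1.05 − (+1.200))/0.0592 = −2.534.
The balanced reaction is Co³⁺(aq) + Fe²⁺(aq) → Co²⁺(aq) + Fe³⁺(aq), so Q = ([Co²⁺(aq)]·[Fe³⁺(aq)]) / ([Co³⁺(aq)]·[Fe²⁺(aq)]).
Isolating [Fe³⁺(aq)] in Q = 10^{−2.534} yields log [Fe³⁺(aq)] = −1.246, i.e. 0.057 M.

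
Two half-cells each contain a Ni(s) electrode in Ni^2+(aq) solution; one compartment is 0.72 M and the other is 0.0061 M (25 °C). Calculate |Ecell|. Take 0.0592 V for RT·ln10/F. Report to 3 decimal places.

0.061 V

For a concentration cell E°cell = 0, since both electrodes use the same couple.
The compartment with the higher Ni^2+(aq) concentration (0.72 M) acts as the cathode; ions are reduced there and produced at the dilute (0.0061 M) anode.
With n = 2, Ecell = −(0.0592/2)·log([dilute]/[conc]) = −(0.0592/2)·log(0.0061/0.72) = +0.061 V.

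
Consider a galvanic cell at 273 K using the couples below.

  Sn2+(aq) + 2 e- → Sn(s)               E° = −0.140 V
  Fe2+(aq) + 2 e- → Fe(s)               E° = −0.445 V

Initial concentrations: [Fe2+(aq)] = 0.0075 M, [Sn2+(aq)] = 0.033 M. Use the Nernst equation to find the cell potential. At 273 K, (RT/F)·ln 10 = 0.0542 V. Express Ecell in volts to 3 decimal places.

+0.322 V

Since E°(Sn²⁺/Sn) > E°(Fe²⁺/Fe), Sn²⁺/Sn serves as the cathode.
E°cell = −0.140 − (−0.445) = +0.305 V, with n = 2 electrons transferred.
For the overall reaction Sn2+(aq) + Fe(s) → Sn(s) + Fe2+(aq), Q = [Fe2+(aq)] / [Sn2+(aq)] = 0.227, giving log Q = −0.643.
E = E° − (0.0542/n)·log Q = +0.305 − (0.0542/2)(−0.643) = +0.322 V.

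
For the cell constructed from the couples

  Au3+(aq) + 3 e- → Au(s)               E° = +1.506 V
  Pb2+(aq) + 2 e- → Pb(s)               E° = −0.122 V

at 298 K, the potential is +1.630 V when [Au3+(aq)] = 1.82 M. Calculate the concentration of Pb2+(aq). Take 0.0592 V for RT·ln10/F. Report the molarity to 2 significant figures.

With Au³⁺/Au at the cathode and Pb²⁺/Pb at the anode, E°cell = +1.506 − (−0.122) = +1.628 V (n = 6).
Rearranging E = E° − (0.0592/n)·log Q gives log Q = 6(+1.628 − (+1.630))/0.0592 = −0.203.
Balancing electrons gives 2 Au3+(aq) + 3 Pb(s) → 2 Au(s) + 3 Pb2+(aq); thus Q = [Pb2+(aq)]^3 / [Au3+(aq)]^2.
Isolating [Pb2+(aq)] in Q = 10^{−0.203} yields log [Pb2+(aq)] = 0.106, i.e. 1.3 M.

1.3 M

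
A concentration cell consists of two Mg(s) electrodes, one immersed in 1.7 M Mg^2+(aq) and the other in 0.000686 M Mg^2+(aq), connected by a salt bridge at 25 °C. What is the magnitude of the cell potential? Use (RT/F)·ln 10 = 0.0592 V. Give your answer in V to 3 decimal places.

For a concentration cell E°cell = 0, since both electrodes use the same couple.
The compartment with the higher Mg^2+(aq) concentration (1.7 M) acts as the cathode; ions are reduced there and produced at the dilute (0.000686 M) anode.
With n = 2, Ecell = −(0.0592/2)·log([dilute]/[conc]) = −(0.0592/2)·log(0.000686/1.7) = +0.100 V.

0.100 V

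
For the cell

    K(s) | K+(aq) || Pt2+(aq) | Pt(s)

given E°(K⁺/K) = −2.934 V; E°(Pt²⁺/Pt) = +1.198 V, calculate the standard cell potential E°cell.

By convention the left-hand electrode in cell notation is the anode (oxidation) and the right-hand electrode is the cathode (reduction).
E°cell = E°(right) − E°(left) = +1.198 − (−2.934) = +4.132 V.

+4.132 V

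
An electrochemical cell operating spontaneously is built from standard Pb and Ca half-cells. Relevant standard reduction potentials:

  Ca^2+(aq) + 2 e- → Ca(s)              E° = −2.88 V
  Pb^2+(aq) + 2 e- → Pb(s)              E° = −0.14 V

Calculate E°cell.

Of the two couples in this cell, the one with the more positive reduction potential is reduced at the cathode: here that is Pb²⁺/Pb (−0.14 V); Ca²⁺/Ca (−2.88 V) is the anode.
E°cell = E°(cathode) − E°(anode) = −0.14 − (−2.88) = +2.74 V.

+2.74 V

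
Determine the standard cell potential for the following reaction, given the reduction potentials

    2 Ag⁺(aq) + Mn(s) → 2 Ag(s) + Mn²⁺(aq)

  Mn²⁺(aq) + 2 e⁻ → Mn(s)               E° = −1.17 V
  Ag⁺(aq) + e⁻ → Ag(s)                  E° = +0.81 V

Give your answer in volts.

Ag⁺(aq) gains electrons, so the Ag⁺/Ag couple is the cathode; the Mn²⁺/Mn couple is the anode.
E°cell = E°(cathode) − E°(anode) = +0.81 − (−1.17) = +1.98 V.

+1.98 V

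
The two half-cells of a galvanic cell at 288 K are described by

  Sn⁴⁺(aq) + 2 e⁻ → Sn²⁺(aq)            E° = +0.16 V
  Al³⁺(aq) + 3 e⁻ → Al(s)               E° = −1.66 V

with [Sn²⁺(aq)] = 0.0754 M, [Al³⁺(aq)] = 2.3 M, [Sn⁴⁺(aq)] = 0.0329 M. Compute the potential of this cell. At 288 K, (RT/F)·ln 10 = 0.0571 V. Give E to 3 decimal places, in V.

+1.803 V

Since E°(Sn⁴⁺/Sn²⁺) > E°(Al³⁺/Al), Sn⁴⁺/Sn²⁺ serves as the cathode.
The standard potential is +0.16 − (−1.66) = +1.82 V and the balanced reaction transfers n = 6 electrons.
The balanced reaction is 3 Sn⁴⁺(aq) + 2 Al(s) → 3 Sn²⁺(aq) + 2 Al³⁺(aq), so Q = ([Sn²⁺(aq)]^3·[Al³⁺(aq)]^2) / [Sn⁴⁺(aq)]^3 = 63.7 and log Q = 1.804.
Applying E = E° − (RT ln10/nF)·log Q gives +1.82 − (0.0571/6)(1.804) = +1.803 V.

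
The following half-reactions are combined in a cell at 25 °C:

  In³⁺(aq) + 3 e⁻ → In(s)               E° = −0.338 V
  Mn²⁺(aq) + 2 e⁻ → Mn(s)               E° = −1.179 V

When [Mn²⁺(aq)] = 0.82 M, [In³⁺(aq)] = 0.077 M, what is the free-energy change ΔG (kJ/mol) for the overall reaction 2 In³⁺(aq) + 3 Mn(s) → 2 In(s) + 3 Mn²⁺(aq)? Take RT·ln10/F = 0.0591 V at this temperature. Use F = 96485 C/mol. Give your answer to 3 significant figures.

E°cell = −0.338 − (−1.179) = +0.841 V; the balanced reaction transfers n = 6 electrons.
The reaction quotient is [Mn²⁺(aq)]^3 / [In³⁺(aq)]^2 = 93; by Nernst, E = +0.841 − (0.0591/6)(1.968) = +0.8216 V.
ΔG = −nFE = −(6)(96485)(+0.8216) J/mol = −476 kJ/mol.

−476 kJ/mol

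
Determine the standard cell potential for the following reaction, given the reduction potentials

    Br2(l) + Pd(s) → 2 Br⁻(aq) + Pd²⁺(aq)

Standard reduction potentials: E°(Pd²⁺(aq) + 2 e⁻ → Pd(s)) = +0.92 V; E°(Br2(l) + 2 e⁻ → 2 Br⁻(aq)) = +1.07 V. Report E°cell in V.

Br2(l) gains electrons, so the Br₂/Br⁻ couple is the cathode; the Pd²⁺/Pd couple is the anode.
E°cell = E°(cathode) − E°(anode) = +1.07 − (+0.92) = +0.15 V.

+0.15 V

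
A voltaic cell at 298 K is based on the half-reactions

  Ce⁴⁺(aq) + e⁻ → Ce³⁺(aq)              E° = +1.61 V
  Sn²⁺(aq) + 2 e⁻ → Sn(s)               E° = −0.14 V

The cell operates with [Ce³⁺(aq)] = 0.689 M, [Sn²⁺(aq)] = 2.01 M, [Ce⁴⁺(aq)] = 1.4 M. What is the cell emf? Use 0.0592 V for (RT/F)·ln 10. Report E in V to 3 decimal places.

+1.759 V

Since E°(Ce⁴⁺/Ce³⁺) > E°(Sn²⁺/Sn), Ce⁴⁺/Ce³⁺ serves as the cathode.
E°cell = E°cat − E°an = +1.61 − (−0.14) = +1.75 V; n = 2.
For the overall reaction 2 Ce⁴⁺(aq) + Sn(s) → 2 Ce³⁺(aq) + Sn²⁺(aq), Q = ([Ce³⁺(aq)]^2·[Sn²⁺(aq)]) / [Ce⁴⁺(aq)]^2 = 0.487, giving log Q = −0.313.
Applying E = E° − (RT ln10/nF)·log Q gives +1.75 − (0.0592/2)(−0.313) = +1.759 V.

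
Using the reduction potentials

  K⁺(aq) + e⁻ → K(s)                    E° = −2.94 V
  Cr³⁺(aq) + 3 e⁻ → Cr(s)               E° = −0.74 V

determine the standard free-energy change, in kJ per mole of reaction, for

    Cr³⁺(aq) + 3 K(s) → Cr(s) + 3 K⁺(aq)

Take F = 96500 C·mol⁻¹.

In the reaction as written Cr³⁺(aq) is reduced, so the Cr³⁺/Cr couple is the cathode and K⁺/K is the anode.
E°cell = −0.74 − (−2.94) = +2.20 V; balancing electrons gives n = 3.
ΔG° = −nFE°cell = −(3)(96500)(+2.20) J/mol = −637 kJ/mol.

−637 kJ/mol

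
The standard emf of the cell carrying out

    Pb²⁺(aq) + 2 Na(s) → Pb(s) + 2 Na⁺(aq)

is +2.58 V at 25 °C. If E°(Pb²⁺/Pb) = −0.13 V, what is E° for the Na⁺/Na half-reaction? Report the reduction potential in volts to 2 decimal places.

In the reaction as written the Pb²⁺/Pb couple is reduced (cathode) and Na⁺/Na is oxidized (anode), so E°cell = E°(Pb²⁺/Pb) − E°(Na⁺/Na).
E°(Na⁺/Na) = E°(cathode) − E°cell = −0.13 − (+2.58) = −2.71 V.

−2.71 V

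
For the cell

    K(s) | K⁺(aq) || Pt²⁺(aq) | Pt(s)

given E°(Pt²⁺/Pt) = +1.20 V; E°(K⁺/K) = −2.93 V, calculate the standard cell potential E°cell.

+4.13 V

By convention the left-hand electrode in cell notation is the anode (oxidation) and the right-hand electrode is the cathode (reduction).
E°cell = E°(right) − E°(left) = +1.20 − (−2.93) = +4.13 V.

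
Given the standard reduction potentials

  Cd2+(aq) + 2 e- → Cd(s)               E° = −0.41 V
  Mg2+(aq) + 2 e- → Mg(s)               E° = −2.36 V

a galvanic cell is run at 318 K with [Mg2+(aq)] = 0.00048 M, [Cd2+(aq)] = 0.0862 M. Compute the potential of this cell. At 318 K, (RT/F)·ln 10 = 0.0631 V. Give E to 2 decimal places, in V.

+2.02 V

Cd²⁺/Cd is reduced (cathode, E° = −0.41 V) and Mg²⁺/Mg is oxidized (anode).
The standard potential is −0.41 − (−2.36) = +1.95 V and the balanced reaction transfers n = 2 electrons.
Balancing gives Cd2+(aq) + Mg(s) → Cd(s) + Mg2+(aq); hence Q = [Mg2+(aq)] / [Cd2+(aq)] = 0.00557 (log Q = −2.254).
Applying E = E° − (RT ln10/nF)·log Q gives +1.95 − (0.0631/2)(−2.254) = +2.02 V.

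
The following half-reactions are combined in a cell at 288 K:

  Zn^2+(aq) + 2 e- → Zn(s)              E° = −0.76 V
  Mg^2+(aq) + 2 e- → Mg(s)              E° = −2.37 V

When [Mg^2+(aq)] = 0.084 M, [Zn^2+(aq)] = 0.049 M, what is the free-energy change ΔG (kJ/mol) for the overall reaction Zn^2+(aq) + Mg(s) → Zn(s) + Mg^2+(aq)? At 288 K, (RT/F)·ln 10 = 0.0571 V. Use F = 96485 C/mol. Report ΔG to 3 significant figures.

The standard cell potential is −0.76 − (−2.37) = +1.61 V, with n = 2 electrons in the balanced equation.
Here Q = [Mg^2+(aq)] / [Zn^2+(aq)] = 1.71 (log Q = 0.234), giving E = +1.61 − (0.0571/2)·(0.234) = +1.6033 V.
Then ΔG = −nFE = −2 × 96485 × +1.6033 J/mol = −309 kJ/mol.

−309 kJ/mol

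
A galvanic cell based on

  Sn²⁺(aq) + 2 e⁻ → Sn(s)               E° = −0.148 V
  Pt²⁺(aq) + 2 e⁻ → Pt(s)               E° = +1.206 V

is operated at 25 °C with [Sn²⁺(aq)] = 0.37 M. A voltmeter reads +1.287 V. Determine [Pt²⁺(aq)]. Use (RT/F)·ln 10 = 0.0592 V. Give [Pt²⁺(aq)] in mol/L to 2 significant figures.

0.0020 M

With Pt²⁺/Pt at the cathode and Sn²⁺/Sn at the anode, E°cell = +1.206 − (−0.148) = +1.354 V (n = 2).
From the Nernst equation, log Q = n(E° − E)/0.0592 = 2·(+1.354 − (+1.287))/0.0592 = 2.264.
Balancing electrons gives Pt²⁺(aq) + Sn(s) → Pt(s) + Sn²⁺(aq); thus Q = [Sn²⁺(aq)] / [Pt²⁺(aq)].
Isolating [Pt²⁺(aq)] in Q = 10^{2.264} yields log [Pt²⁺(aq)] = −2.696, i.e. 0.0020 M.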